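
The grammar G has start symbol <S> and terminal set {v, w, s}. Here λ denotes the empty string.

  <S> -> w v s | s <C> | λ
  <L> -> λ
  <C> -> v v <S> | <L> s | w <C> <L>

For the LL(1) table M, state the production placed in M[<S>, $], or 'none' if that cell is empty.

FIRST(<S>) = {λ, s, w}
FIRST(<L>) = {λ}
FIRST(<C>) = {s, v, w}  (via <L> s)
FOLLOW(<S>) includes $ since <S> is the start symbol.
FOLLOW(<S>): in <C>->v v <S>, the suffix after <S> is empty, so FOLLOW(<S>) ⊇ FOLLOW(<C>) = {$}. Thus FOLLOW(<S>) = {$}.
FOLLOW(<C>): in <S>->s <C>, the suffix after <C> is empty, so FOLLOW(<C>) ⊇ FOLLOW(<S>) = {$}; in <C>->w <C> <L>, <C> is followed by <L> with FIRST {λ}; in <C>->w <C> <L>, the suffix after <C> is nullable (adds nothing new). Thus FOLLOW(<C>) = {$}.
For <S> -> w v s: FIRST(w v s) = {w}, so it goes in M[<S>, t] for t ∈ {w}.
For <S> -> s <C>: FIRST(s <C>) = {s}, so it goes in M[<S>, t] for t ∈ {s}.
For <S> -> λ: FIRST(λ) = {λ}, so it goes in M[<S>, t] for t ∈ {}; since λ ∈ FIRST, also for every t ∈ FOLLOW(<S>) = {$}.

<S> -> λ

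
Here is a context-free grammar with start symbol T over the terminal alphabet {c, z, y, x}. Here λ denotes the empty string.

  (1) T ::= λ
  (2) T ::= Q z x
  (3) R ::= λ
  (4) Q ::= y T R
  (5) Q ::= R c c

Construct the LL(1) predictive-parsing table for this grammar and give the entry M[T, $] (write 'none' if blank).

T ::= λ

FIRST(R) = {λ}
FIRST(Q) = {c, y}  (via R c c)
FIRST(T) = {λ, c, y}  (via Q z x)
FOLLOW(T) includes $ since T is the start symbol.
FOLLOW(Q): in T::=Q z x, Q is followed by z x with FIRST {z}. Thus FOLLOW(Q) = {z}.
FOLLOW(T): in Q::=y T R, T is followed by R with FIRST {λ}; in Q::=y T R, the suffix after T is nullable, so FOLLOW(T) ⊇ FOLLOW(Q) = {z}. Thus FOLLOW(T) = {$, z}.
For T ::= λ: FIRST(λ) = {λ}, so it goes in M[T, t] for t ∈ {}; since λ ∈ FIRST, also for every t ∈ FOLLOW(T) = {$, z}.
For T ::= Q z x: FIRST(Q z x) = {c, y}, so it goes in M[T, t] for t ∈ {c, y}.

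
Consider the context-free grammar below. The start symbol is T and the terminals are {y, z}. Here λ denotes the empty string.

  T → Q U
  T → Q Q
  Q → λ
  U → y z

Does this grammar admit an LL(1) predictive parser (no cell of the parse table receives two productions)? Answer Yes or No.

Yes

FIRST(T) = {λ, y}
FIRST(Q) = {λ}
FIRST(U) = {y}
FOLLOW(T) = {$}
FOLLOW(Q) = {$, y}
FOLLOW(U) = {$}
Each cell of M receives at most one production.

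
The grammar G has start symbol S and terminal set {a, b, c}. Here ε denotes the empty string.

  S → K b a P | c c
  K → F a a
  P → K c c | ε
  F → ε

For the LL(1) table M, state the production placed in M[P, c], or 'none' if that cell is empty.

none

FIRST(F): from F→ε we get {ε}. So FIRST(F) = {ε}.
FIRST(K): from K→F a a we get {a}. So FIRST(K) = {a}.
FIRST(S): from S→K b a P we get {a}; from S→c c we get {c}. So FIRST(S) = {a, c}.
FIRST(P): from P→K c c we get {a}; from P→ε we get {ε}. So FIRST(P) = {ε, a}.
FOLLOW(S) includes $ since S is the start symbol.
FOLLOW(S): S appears on no right-hand side. Thus FOLLOW(S) = {$}.
FOLLOW(P): in S→K b a P, the suffix after P is empty, so FOLLOW(P) ⊇ FOLLOW(S) = {$}. Thus FOLLOW(P) = {$}.
For P → K c c: FIRST(K c c) = {a}, so it goes in M[P, t] for t ∈ {a}.
For P → ε: FIRST(ε) = {ε}, so it goes in M[P, t] for t ∈ {}; since ε ∈ FIRST, also for every t ∈ FOLLOW(P) = {$}.
None of these place a production in M[P, c].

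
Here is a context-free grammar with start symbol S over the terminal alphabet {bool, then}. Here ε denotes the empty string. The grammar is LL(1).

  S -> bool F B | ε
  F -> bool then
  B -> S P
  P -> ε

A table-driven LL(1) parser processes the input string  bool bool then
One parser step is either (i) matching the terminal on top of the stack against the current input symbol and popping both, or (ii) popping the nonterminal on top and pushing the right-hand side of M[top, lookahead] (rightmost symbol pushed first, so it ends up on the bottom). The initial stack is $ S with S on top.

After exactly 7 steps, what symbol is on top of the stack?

P

step 1: stack=$ S  input=bool bool then $  — expand S -> bool F B
step 2: stack=$ B F bool  input=bool bool then $  — match bool
step 3: stack=$ B F  input=bool then $  — expand F -> bool then
step 4: stack=$ B then bool  input=bool then $  — match bool
step 5: stack=$ B then  input=then $  — match then
step 6: stack=$ B  input=$  — expand B -> S P
step 7: stack=$ P S  input=$  — expand S -> ε
Stack after step 7: $ P (top = P).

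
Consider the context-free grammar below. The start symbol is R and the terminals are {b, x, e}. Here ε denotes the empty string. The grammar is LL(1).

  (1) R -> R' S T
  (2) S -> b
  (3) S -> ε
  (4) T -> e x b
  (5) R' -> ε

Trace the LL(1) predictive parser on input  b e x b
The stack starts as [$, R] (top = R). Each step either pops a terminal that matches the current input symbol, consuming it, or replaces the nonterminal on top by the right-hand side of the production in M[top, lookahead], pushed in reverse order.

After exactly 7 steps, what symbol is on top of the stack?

step 1: stack=$ R  input=b e x b $  — expand R -> R' S T
step 2: stack=$ T S R'  input=b e x b $  — expand R' -> ε
step 3: stack=$ T S  input=b e x b $  — expand S -> b
step 4: stack=$ T b  input=b e x b $  — match b
step 5: stack=$ T  input=e x b $  — expand T -> e x b
step 6: stack=$ b x e  input=e x b $  — match e
step 7: stack=$ b x  input=x b $  — match x
Stack after step 7: $ b (top = b).

b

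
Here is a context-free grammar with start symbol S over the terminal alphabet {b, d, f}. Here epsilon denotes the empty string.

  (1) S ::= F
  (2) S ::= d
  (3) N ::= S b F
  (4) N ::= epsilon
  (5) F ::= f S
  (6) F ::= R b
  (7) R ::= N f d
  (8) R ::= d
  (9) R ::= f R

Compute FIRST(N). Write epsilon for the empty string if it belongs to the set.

FIRST(S): from S::=F we get {d, f}; from S::=d we get {d}. So FIRST(S) = {d, f}.
FIRST(N): from N::=S b F we get {d, f}; from N::=epsilon we get {epsilon}. So FIRST(N) = {epsilon, d, f}.
FIRST(R): from R::=N f d we get {d, f}; from R::=d we get {d}; from R::=f R we get {f}. So FIRST(R) = {d, f}.
FIRST(F): from F::=f S we get {f}; from F::=R b we get {d, f}. So FIRST(F) = {d, f}.

{epsilon, d, f}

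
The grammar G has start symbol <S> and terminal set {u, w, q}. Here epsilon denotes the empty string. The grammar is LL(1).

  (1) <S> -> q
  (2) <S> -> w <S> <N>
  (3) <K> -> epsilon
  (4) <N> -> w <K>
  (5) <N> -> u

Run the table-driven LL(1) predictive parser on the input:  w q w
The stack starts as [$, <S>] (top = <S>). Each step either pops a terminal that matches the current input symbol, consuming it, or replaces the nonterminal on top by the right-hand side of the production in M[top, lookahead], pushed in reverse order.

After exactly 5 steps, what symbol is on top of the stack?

w

step 1: stack=$ <S>  input=w q w $  — expand <S> -> w <S> <N>
step 2: stack=$ <N> <S> w  input=w q w $  — match w
step 3: stack=$ <N> <S>  input=q w $  — expand <S> -> q
step 4: stack=$ <N> q  input=q w $  — match q
step 5: stack=$ <N>  input=w $  — expand <N> -> w <K>
Stack after step 5: $ <K> w (top = w).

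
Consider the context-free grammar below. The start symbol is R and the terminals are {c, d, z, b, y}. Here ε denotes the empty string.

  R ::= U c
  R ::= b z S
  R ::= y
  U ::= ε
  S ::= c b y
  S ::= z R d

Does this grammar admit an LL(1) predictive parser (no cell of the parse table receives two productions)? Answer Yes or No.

Yes

FIRST(R) = {b, c, y}
FIRST(U) = {ε}
FIRST(S) = {c, z}
FOLLOW(R) = {$, d}
FOLLOW(U) = {c}
FOLLOW(S) = {$, d}
Each cell of M receives at most one production.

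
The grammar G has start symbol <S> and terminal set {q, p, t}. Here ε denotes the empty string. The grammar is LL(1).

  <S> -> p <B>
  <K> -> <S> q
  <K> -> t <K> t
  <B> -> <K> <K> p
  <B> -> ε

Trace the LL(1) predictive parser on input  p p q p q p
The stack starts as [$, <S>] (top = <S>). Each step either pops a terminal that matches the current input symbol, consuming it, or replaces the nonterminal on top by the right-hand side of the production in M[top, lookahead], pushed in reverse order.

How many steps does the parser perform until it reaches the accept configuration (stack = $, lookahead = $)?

14

step 1: stack=$ <S>  input=p p q p q p $  — expand <S> -> p <B>
step 2: stack=$ <B> p  input=p p q p q p $  — match p
step 3: stack=$ <B>  input=p q p q p $  — expand <B> -> <K> <K> p
step 4: stack=$ p <K> <K>  input=p q p q p $  — expand <K> -> <S> q
step 5: stack=$ p <K> q <S>  input=p q p q p $  — expand <S> -> p <B>
step 6: stack=$ p <K> q <B> p  input=p q p q p $  — match p
step 7: stack=$ p <K> q <B>  input=q p q p $  — expand <B> -> ε
step 8: stack=$ p <K> q  input=q p q p $  — match q
step 9: stack=$ p <K>  input=p q p $  — expand <K> -> <S> q
step 10: stack=$ p q <S>  input=p q p $  — expand <S> -> p <B>
step 11: stack=$ p q <B> p  input=p q p $  — match p
step 12: stack=$ p q <B>  input=q p $  — expand <B> -> ε
step 13: stack=$ p q  input=q p $  — match q
step 14: stack=$ p  input=p $  — match p
Accept reached after 14 steps.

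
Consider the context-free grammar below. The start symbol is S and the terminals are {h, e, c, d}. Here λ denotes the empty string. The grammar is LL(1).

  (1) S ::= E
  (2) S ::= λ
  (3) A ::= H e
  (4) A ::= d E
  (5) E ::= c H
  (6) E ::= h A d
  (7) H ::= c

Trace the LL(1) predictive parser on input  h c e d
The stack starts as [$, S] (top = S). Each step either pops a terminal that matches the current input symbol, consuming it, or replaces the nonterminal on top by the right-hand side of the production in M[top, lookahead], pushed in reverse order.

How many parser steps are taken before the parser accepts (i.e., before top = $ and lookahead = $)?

     Stack    Input      Action
  1  $ S      h c e d $  expand S ::= E
  2  $ E      h c e d $  expand E ::= h A d
  3  $ d A h  h c e d $  match h
  4  $ d A    c e d $    expand A ::= H e
  5  $ d e H  c e d $    expand H ::= c
  6  $ d e c  c e d $    match c
  7  $ d e    e d $      match e
  8  $ d      d $        match d
Accept reached after 8 steps.

8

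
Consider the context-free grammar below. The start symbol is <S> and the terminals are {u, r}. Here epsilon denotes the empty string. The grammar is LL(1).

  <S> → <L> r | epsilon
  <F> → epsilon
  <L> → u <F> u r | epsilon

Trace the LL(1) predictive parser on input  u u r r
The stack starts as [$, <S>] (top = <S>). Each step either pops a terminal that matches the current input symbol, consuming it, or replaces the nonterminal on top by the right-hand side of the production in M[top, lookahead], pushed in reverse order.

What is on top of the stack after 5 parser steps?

r

step 1: stack=$ <S>  input=u u r r $  — expand <S> → <L> r
step 2: stack=$ r <L>  input=u u r r $  — expand <L> → u <F> u r
step 3: stack=$ r r u <F> u  input=u u r r $  — match u
step 4: stack=$ r r u <F>  input=u r r $  — expand <F> → epsilon
step 5: stack=$ r r u  input=u r r $  — match u
Stack after step 5: $ r r (top = r).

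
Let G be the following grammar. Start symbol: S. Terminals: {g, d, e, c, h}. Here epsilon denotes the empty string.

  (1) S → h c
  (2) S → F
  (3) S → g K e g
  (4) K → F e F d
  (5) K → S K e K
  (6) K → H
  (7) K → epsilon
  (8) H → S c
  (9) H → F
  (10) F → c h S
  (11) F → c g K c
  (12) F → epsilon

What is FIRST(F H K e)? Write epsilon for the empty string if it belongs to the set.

FIRST(F): from F→c h S we get {c}; from F→c g K c we get {c}; from F→epsilon we get {epsilon}. So FIRST(F) = {epsilon, c}.
FIRST(S): from S→h c we get {h}; from S→F we get {epsilon, c}; from S→g K e g we get {g}. So FIRST(S) = {epsilon, c, g, h}.
FIRST(H): from H→S c we get {c, g, h}; from H→F we get {epsilon, c}. So FIRST(H) = {epsilon, c, g, h}.
FIRST(K): from K→F e F d we get {c, e}; from K→S K e K we get {c, e, g, h}; from K→H we get {epsilon, c, g, h}; from K→epsilon we get {epsilon}. So FIRST(K) = {epsilon, c, e, g, h}.
FIRST(F H K e): take FIRST of each symbol in turn, carrying on past any symbol whose FIRST contains epsilon; result {c, e, g, h}.

{c, e, g, h}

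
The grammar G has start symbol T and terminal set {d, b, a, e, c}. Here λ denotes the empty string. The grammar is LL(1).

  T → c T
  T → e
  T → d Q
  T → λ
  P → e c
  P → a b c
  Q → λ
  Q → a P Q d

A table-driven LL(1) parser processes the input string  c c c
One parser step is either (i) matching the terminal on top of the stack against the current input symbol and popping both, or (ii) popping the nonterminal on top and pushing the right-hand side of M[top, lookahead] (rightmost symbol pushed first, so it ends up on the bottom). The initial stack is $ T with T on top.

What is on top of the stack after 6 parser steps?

T

step 1: stack=$ T  input=c c c $  — expand T → c T
step 2: stack=$ T c  input=c c c $  — match c
step 3: stack=$ T  input=c c $  — expand T → c T
step 4: stack=$ T c  input=c c $  — match c
step 5: stack=$ T  input=c $  — expand T → c T
step 6: stack=$ T c  input=c $  — match c
Stack after step 6: $ T (top = T).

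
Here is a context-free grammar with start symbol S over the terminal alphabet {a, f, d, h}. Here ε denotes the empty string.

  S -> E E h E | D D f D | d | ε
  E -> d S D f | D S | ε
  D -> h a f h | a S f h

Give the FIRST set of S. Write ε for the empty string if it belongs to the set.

{ε, a, d, h}

FIRST(D): from D->h a f h we get {h}; from D->a S f h we get {a}. So FIRST(D) = {a, h}.
FIRST(E): from E->d S D f we get {d}; from E->D S we get {a, h}; from E->ε we get {ε}. So FIRST(E) = {ε, a, d, h}.
FIRST(S): from S->E E h E we get {a, d, h}; from S->D D f D we get {a, h}; from S->d we get {d}; from S->ε we get {ε}. So FIRST(S) = {ε, a, d, h}.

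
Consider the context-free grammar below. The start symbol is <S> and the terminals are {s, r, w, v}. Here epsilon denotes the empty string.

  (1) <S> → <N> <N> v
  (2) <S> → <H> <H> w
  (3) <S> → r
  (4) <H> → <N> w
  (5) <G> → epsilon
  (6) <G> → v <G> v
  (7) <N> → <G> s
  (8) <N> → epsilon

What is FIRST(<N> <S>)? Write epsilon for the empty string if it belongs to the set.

FIRST(<G>) = {epsilon, v}
FIRST(<N>) = {epsilon, s, v}  (via <G> s)
FIRST(<H>) = {s, v, w}  (via <N> w)
FIRST(<S>) = {r, s, v, w}  (via <N> <N> v, <H> <H> w)
FIRST(<N> <S>): take FIRST of each symbol in turn, carrying on past any symbol whose FIRST contains epsilon; result {r, s, v, w}.

{r, s, v, w}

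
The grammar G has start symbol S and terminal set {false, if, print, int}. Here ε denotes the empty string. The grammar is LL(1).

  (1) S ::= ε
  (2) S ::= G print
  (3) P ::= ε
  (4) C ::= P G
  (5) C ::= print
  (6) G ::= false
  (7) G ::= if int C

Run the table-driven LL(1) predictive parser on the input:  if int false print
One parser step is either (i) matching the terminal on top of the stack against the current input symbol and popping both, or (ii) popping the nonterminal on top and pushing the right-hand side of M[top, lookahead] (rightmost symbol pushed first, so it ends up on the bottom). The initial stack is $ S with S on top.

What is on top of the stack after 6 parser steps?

G

step 1: stack=$ S  input=if int false print $  — expand S ::= G print
step 2: stack=$ print G  input=if int false print $  — expand G ::= if int C
step 3: stack=$ print C int if  input=if int false print $  — match if
step 4: stack=$ print C int  input=int false print $  — match int
step 5: stack=$ print C  input=false print $  — expand C ::= P G
step 6: stack=$ print G P  input=false print $  — expand P ::= ε
Stack after step 6: $ print G (top = G).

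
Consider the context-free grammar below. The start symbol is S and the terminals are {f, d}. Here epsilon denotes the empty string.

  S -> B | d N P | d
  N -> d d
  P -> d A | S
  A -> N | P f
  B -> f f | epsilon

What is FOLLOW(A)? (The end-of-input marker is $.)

{$, f}

FIRST(N) = {d}
FIRST(B) = {epsilon, f}
FIRST(S) = {epsilon, d, f}  (via B)
FIRST(P) = {epsilon, d, f}  (via S)
FIRST(A) = {d, f}  (via N, P f)
FOLLOW(S) includes $ since S is the start symbol.
FOLLOW(S): in P->S, the suffix after S is empty, so FOLLOW(S) ⊇ FOLLOW(P) = {$, f}. Thus FOLLOW(S) = {$, f}.
FOLLOW(P): in S->d N P, the suffix after P is empty, so FOLLOW(P) ⊇ FOLLOW(S) = {$, f}; in A->P f, P is followed by f with FIRST {f}. Thus FOLLOW(P) = {$, f}.
FOLLOW(A): in P->d A, the suffix after A is empty, so FOLLOW(A) ⊇ FOLLOW(P) = {$, f}. Thus FOLLOW(A) = {$, f}.
FOLLOW(N): in S->d N P, N is followed by P with FIRST {epsilon, d, f}; in S->d N P, the suffix after N is nullable, so FOLLOW(N) ⊇ FOLLOW(S) = {$, f}; in A->N, the suffix after N is empty, so FOLLOW(N) ⊇ FOLLOW(A) = {$, f}. Thus FOLLOW(N) = {$, d, f}.
FOLLOW(B): in S->B, the suffix after B is empty, so FOLLOW(B) ⊇ FOLLOW(S) = {$, f}. Thus FOLLOW(B) = {$, f}.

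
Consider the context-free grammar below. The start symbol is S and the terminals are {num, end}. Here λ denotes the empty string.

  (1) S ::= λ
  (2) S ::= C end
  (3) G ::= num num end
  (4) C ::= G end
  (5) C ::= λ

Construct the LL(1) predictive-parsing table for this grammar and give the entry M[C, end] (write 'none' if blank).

FIRST(G): from G::=num num end we get {num}. So FIRST(G) = {num}.
FIRST(C): from C::=G end we get {num}; from C::=λ we get {λ}. So FIRST(C) = {λ, num}.
FIRST(S): from S::=λ we get {λ}; from S::=C end we get {end, num}. So FIRST(S) = {λ, end, num}.
FOLLOW(S) includes $ since S is the start symbol.
FOLLOW(C): in S::=C end, C is followed by end with FIRST {end}. Thus FOLLOW(C) = {end}.
For C ::= G end: FIRST(G end) = {num}, so it goes in M[C, t] for t ∈ {num}.
For C ::= λ: FIRST(λ) = {λ}, so it goes in M[C, t] for t ∈ {}; since λ ∈ FIRST, also for every t ∈ FOLLOW(C) = {end}.

C ::= λ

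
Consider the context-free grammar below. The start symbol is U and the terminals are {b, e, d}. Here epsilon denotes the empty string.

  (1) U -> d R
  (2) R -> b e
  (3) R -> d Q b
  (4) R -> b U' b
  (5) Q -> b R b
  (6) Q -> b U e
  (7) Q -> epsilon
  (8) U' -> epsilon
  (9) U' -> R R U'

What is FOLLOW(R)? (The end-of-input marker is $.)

FIRST(U): from U->d R we get {d}. So FIRST(U) = {d}.
FIRST(R): from R->b e we get {b}; from R->d Q b we get {d}; from R->b U' b we get {b}. So FIRST(R) = {b, d}.
FIRST(Q): from Q->b R b we get {b}; from Q->b U e we get {b}; from Q->epsilon we get {epsilon}. So FIRST(Q) = {epsilon, b}.
FIRST(U'): from U'->epsilon we get {epsilon}; from U'->R R U' we get {b, d}. So FIRST(U') = {epsilon, b, d}.
FOLLOW(U) includes $ since U is the start symbol.
FOLLOW(U): in Q->b U e, U is followed by e with FIRST {e}. Thus FOLLOW(U) = {$, e}.
FOLLOW(Q): in R->d Q b, Q is followed by b with FIRST {b}. Thus FOLLOW(Q) = {b}.
FOLLOW(U'): in R->b U' b, U' is followed by b with FIRST {b}; in U'->R R U', the suffix after U' is empty (adds nothing new). Thus FOLLOW(U') = {b}.
FOLLOW(R): in U->d R, the suffix after R is empty, so FOLLOW(R) ⊇ FOLLOW(U) = {$, e}; in Q->b R b, R is followed by b with FIRST {b}; in U'->R R U' (occurrence 1), R is followed by R U' with FIRST {b, d}; in U'->R R U' (occurrence 2), R is followed by U' with FIRST {epsilon, b, d}; in U'->R R U' (occurrence 2), the suffix after R is nullable, so FOLLOW(R) ⊇ FOLLOW(U') = {b}. Thus FOLLOW(R) = {$, b, d, e}.

{$, b, d, e}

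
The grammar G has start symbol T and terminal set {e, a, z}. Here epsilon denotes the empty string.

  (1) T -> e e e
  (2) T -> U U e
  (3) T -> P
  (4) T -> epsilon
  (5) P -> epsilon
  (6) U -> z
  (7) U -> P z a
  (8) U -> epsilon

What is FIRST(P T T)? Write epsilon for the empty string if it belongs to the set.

FIRST(P): from P->epsilon we get {epsilon}. So FIRST(P) = {epsilon}.
FIRST(U): from U->z we get {z}; from U->P z a we get {z}; from U->epsilon we get {epsilon}. So FIRST(U) = {epsilon, z}.
FIRST(T): from T->e e e we get {e}; from T->U U e we get {e, z}; from T->P we get {epsilon}; from T->epsilon we get {epsilon}. So FIRST(T) = {epsilon, e, z}.
FIRST(P T T): take FIRST of each symbol in turn, carrying on past any symbol whose FIRST contains epsilon; result {epsilon, e, z}.

{epsilon, e, z}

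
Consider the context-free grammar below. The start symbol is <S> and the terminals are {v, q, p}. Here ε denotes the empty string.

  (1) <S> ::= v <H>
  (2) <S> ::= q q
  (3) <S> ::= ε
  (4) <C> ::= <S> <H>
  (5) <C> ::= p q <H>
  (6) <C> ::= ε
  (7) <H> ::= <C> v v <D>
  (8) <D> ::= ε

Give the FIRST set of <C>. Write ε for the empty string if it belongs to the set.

{ε, p, q, v}

FIRST(<S>): from <S>::=v <H> we get {v}; from <S>::=q q we get {q}; from <S>::=ε we get {ε}. So FIRST(<S>) = {ε, q, v}.
FIRST(<D>): from <D>::=ε we get {ε}. So FIRST(<D>) = {ε}.
FIRST(<C>): from <C>::=<S> <H> we get {p, q, v}; from <C>::=p q <H> we get {p}; from <C>::=ε we get {ε}. So FIRST(<C>) = {ε, p, q, v}.
FIRST(<H>): from <H>::=<C> v v <D> we get {p, q, v}. So FIRST(<H>) = {p, q, v}.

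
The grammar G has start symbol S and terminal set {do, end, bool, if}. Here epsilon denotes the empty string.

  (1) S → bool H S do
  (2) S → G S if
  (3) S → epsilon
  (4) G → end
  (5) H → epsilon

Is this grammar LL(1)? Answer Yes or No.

FIRST(S) = {epsilon, bool, end}
FIRST(G) = {end}
FIRST(H) = {epsilon}
FOLLOW(S) = {$, do, if}
FOLLOW(G) = {bool, end, if}
FOLLOW(H) = {bool, do, end}
Each cell of M receives at most one production.

Yes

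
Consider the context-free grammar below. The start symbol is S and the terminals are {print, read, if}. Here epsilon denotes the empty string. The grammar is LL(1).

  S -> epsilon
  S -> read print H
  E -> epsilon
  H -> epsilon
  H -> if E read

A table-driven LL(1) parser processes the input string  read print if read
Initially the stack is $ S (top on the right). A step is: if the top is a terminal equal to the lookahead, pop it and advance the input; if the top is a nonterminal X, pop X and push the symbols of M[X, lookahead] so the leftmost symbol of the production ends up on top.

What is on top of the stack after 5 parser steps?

     Stack           Input                 Action
  1  $ S             read print if read $  expand S -> read print H
  2  $ H print read  read print if read $  match read
  3  $ H print       print if read $       match print
  4  $ H             if read $             expand H -> if E read
  5  $ read E if     if read $             match if
Stack after step 5: $ read E (top = E).

E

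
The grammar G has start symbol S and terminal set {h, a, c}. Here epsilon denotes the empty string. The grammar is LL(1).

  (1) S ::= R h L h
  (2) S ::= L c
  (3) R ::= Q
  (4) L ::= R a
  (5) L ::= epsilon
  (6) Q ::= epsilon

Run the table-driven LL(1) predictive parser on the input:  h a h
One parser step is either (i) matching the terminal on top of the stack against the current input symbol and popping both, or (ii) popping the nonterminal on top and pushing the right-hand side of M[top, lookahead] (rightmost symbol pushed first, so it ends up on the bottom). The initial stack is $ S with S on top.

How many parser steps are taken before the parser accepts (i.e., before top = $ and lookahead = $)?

step 1: stack=$ S  input=h a h $  — expand S ::= R h L h
step 2: stack=$ h L h R  input=h a h $  — expand R ::= Q
step 3: stack=$ h L h Q  input=h a h $  — expand Q ::= epsilon
step 4: stack=$ h L h  input=h a h $  — match h
step 5: stack=$ h L  input=a h $  — expand L ::= R a
step 6: stack=$ h a R  input=a h $  — expand R ::= Q
step 7: stack=$ h a Q  input=a h $  — expand Q ::= epsilon
step 8: stack=$ h a  input=a h $  — match a
step 9: stack=$ h  input=h $  — match h
Accept reached after 9 steps.

9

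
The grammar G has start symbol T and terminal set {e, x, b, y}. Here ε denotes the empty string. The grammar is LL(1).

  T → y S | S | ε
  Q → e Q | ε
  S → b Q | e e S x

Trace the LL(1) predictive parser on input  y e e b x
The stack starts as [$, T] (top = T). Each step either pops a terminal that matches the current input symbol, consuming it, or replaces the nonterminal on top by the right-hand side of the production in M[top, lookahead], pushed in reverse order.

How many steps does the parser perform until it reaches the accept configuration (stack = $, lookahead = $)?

step 1: stack=$ T  input=y e e b x $  — expand T → y S
step 2: stack=$ S y  input=y e e b x $  — match y
step 3: stack=$ S  input=e e b x $  — expand S → e e S x
step 4: stack=$ x S e e  input=e e b x $  — match e
step 5: stack=$ x S e  input=e b x $  — match e
step 6: stack=$ x S  input=b x $  — expand S → b Q
step 7: stack=$ x Q b  input=b x $  — match b
step 8: stack=$ x Q  input=x $  — expand Q → ε
step 9: stack=$ x  input=x $  — match x
Accept reached after 9 steps.

9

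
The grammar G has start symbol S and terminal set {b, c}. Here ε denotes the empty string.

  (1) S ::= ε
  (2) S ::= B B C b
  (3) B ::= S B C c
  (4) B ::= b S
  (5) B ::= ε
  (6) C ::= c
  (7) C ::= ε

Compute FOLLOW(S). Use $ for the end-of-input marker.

{$, b, c}

FIRST(C) = {ε, c}
FIRST(S) = {ε, b, c}  (via B B C b)
FIRST(B) = {ε, b, c}  (via S B C c)
FOLLOW(S) includes $ since S is the start symbol.
FOLLOW(B): in S::=B B C b (occurrence 1), B is followed by B C b with FIRST {b, c}; in S::=B B C b (occurrence 2), B is followed by C b with FIRST {b, c}; in B::=S B C c, B is followed by C c with FIRST {c}. Thus FOLLOW(B) = {b, c}.
FOLLOW(S): in B::=S B C c, S is followed by B C c with FIRST {b, c}; in B::=b S, the suffix after S is empty, so FOLLOW(S) ⊇ FOLLOW(B) = {b, c}. Thus FOLLOW(S) = {$, b, c}.
FOLLOW(C): in S::=B B C b, C is followed by b with FIRST {b}; in B::=S B C c, C is followed by c with FIRST {c}. Thus FOLLOW(C) = {b, c}.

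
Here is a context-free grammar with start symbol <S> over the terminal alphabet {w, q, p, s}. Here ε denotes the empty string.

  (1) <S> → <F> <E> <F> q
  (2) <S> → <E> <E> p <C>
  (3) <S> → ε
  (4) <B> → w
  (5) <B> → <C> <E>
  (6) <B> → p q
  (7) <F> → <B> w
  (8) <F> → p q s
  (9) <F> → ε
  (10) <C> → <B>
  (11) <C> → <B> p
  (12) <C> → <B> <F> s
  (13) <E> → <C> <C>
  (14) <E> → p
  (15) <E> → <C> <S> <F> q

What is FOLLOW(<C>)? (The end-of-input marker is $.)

FIRST(<S>) = {ε, p, w}  (via <F> <E> <F> q, <E> <E> p <C>)
FIRST(<B>) = {p, w}  (via <C> <E>)
FIRST(<F>) = {ε, p, w}  (via <B> w)
FIRST(<C>) = {p, w}  (via <B>, <B> p, <B> <F> s)
FIRST(<E>) = {p, w}  (via <C> <C>, <C> <S> <F> q)
FOLLOW(<S>) includes $ since <S> is the start symbol.
FOLLOW(<S>): in <E>→<C> <S> <F> q, <S> is followed by <F> q with FIRST {p, q, w}. Thus FOLLOW(<S>) = {$, p, q, w}.
FOLLOW(<F>): in <S>→<F> <E> <F> q (occurrence 1), <F> is followed by <E> <F> q with FIRST {p, w}; in <S>→<F> <E> <F> q (occurrence 2), <F> is followed by q with FIRST {q}; in <C>→<B> <F> s, <F> is followed by s with FIRST {s}; in <E>→<C> <S> <F> q, <F> is followed by q with FIRST {q}. Thus FOLLOW(<F>) = {p, q, s, w}.
FOLLOW(<B>): in <F>→<B> w, <B> is followed by w with FIRST {w}; in <C>→<B>, the suffix after <B> is empty, so FOLLOW(<B>) ⊇ FOLLOW(<C>) = {$, p, q, s, w}; in <C>→<B> p, <B> is followed by p with FIRST {p}; in <C>→<B> <F> s, <B> is followed by <F> s with FIRST {p, s, w}. Thus FOLLOW(<B>) = {$, p, q, s, w}.
FOLLOW(<E>): in <S>→<F> <E> <F> q, <E> is followed by <F> q with FIRST {p, q, w}; in <S>→<E> <E> p <C> (occurrence 1), <E> is followed by <E> p <C> with FIRST {p, w}; in <S>→<E> <E> p <C> (occurrence 2), <E> is followed by p <C> with FIRST {p}; in <B>→<C> <E>, the suffix after <E> is empty, so FOLLOW(<E>) ⊇ FOLLOW(<B>) = {$, p, q, s, w}. Thus FOLLOW(<E>) = {$, p, q, s, w}.
FOLLOW(<C>): in <S>→<E> <E> p <C>, the suffix after <C> is empty, so FOLLOW(<C>) ⊇ FOLLOW(<S>) = {$, p, q, w}; in <B>→<C> <E>, <C> is followed by <E> with FIRST {p, w}; in <E>→<C> <C> (occurrence 1), <C> is followed by <C> with FIRST {p, w}; in <E>→<C> <C> (occurrence 2), the suffix after <C> is empty, so FOLLOW(<C>) ⊇ FOLLOW(<E>) = {$, p, q, s, w}; in <E>→<C> <S> <F> q, <C> is followed by <S> <F> q with FIRST {p, q, w}. Thus FOLLOW(<C>) = {$, p, q, s, w}.

{$, p, q, s, w}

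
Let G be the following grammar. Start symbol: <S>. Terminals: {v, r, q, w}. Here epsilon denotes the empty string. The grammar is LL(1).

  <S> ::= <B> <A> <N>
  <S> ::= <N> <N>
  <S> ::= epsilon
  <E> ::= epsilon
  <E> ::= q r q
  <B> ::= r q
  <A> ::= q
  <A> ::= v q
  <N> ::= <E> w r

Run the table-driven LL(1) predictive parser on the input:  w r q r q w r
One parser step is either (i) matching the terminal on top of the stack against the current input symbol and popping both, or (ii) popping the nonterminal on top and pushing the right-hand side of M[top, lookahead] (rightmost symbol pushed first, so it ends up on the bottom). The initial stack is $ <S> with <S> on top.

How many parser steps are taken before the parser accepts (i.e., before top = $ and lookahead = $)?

12

step 1: stack=$ <S>  input=w r q r q w r $  — expand <S> ::= <N> <N>
step 2: stack=$ <N> <N>  input=w r q r q w r $  — expand <N> ::= <E> w r
step 3: stack=$ <N> r w <E>  input=w r q r q w r $  — expand <E> ::= epsilon
step 4: stack=$ <N> r w  input=w r q r q w r $  — match w
step 5: stack=$ <N> r  input=r q r q w r $  — match r
step 6: stack=$ <N>  input=q r q w r $  — expand <N> ::= <E> w r
step 7: stack=$ r w <E>  input=q r q w r $  — expand <E> ::= q r q
step 8: stack=$ r w q r q  input=q r q w r $  — match q
step 9: stack=$ r w q r  input=r q w r $  — match r
step 10: stack=$ r w q  input=q w r $  — match q
step 11: stack=$ r w  input=w r $  — match w
step 12: stack=$ r  input=r $  — match r
Accept reached after 12 steps.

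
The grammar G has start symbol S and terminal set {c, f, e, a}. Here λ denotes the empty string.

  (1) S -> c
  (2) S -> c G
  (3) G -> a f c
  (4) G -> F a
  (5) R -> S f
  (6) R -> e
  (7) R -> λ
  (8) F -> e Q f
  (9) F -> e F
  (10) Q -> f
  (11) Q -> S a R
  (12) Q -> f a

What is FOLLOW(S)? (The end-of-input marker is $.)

FIRST(S) = {c}
FIRST(F) = {e}
FIRST(G) = {a, e}  (via F a)
FIRST(R) = {λ, c, e}  (via S f)
FIRST(Q) = {c, f}  (via S a R)
FOLLOW(S) includes $ since S is the start symbol.
FOLLOW(S): in R->S f, S is followed by f with FIRST {f}; in Q->S a R, S is followed by a R with FIRST {a}. Thus FOLLOW(S) = {$, a, f}.
FOLLOW(G): in S->c G, the suffix after G is empty, so FOLLOW(G) ⊇ FOLLOW(S) = {$, a, f}. Thus FOLLOW(G) = {$, a, f}.
FOLLOW(F): in G->F a, F is followed by a with FIRST {a}; in F->e F, the suffix after F is empty (adds nothing new). Thus FOLLOW(F) = {a}.
FOLLOW(Q): in F->e Q f, Q is followed by f with FIRST {f}. Thus FOLLOW(Q) = {f}.
FOLLOW(R): in Q->S a R, the suffix after R is empty, so FOLLOW(R) ⊇ FOLLOW(Q) = {f}. Thus FOLLOW(R) = {f}.

{$, a, f}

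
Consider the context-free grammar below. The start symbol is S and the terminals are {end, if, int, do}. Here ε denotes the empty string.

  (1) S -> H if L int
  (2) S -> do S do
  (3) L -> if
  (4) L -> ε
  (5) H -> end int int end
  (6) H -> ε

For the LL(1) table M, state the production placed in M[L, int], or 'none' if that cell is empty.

FIRST(L) = {ε, if}
FIRST(H) = {ε, end}
FIRST(S) = {do, end, if}  (via H if L int)
FOLLOW(S) includes $ since S is the start symbol.
FOLLOW(L): in S->H if L int, L is followed by int with FIRST {int}. Thus FOLLOW(L) = {int}.
For L -> if: FIRST(if) = {if}, so it goes in M[L, t] for t ∈ {if}.
For L -> ε: FIRST(ε) = {ε}, so it goes in M[L, t] for t ∈ {}; since ε ∈ FIRST, also for every t ∈ FOLLOW(L) = {int}.

L -> ε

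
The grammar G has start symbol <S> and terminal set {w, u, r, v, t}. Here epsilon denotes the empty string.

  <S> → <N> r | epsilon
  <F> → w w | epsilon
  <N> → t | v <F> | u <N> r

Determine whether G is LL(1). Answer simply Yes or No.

FIRST(<S>) = {epsilon, t, u, v}
FIRST(<F>) = {epsilon, w}
FIRST(<N>) = {t, u, v}
FOLLOW(<S>) = {$}
FOLLOW(<F>) = {r}
FOLLOW(<N>) = {r}
Each cell of M receives at most one production.

Yes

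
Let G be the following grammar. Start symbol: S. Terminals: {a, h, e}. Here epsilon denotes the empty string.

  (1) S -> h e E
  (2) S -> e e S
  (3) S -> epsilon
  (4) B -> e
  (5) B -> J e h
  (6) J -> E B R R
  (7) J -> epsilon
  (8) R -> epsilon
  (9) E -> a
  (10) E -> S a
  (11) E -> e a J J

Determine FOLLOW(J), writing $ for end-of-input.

FIRST(S) = {epsilon, e, h}
FIRST(R) = {epsilon}
FIRST(E) = {a, e, h}  (via S a)
FIRST(J) = {epsilon, a, e, h}  (via E B R R)
FIRST(B) = {a, e, h}  (via J e h)
FOLLOW(S) includes $ since S is the start symbol.
FOLLOW(S): in S->e e S, the suffix after S is empty (adds nothing new); in E->S a, S is followed by a with FIRST {a}. Thus FOLLOW(S) = {$, a}.
FOLLOW(E): in S->h e E, the suffix after E is empty, so FOLLOW(E) ⊇ FOLLOW(S) = {$, a}; in J->E B R R, E is followed by B R R with FIRST {a, e, h}. Thus FOLLOW(E) = {$, a, e, h}.
FOLLOW(J): in B->J e h, J is followed by e h with FIRST {e}; in E->e a J J (occurrence 1), J is followed by J with FIRST {epsilon, a, e, h}; in E->e a J J (occurrence 1), the suffix after J is nullable, so FOLLOW(J) ⊇ FOLLOW(E) = {$, a, e, h}; in E->e a J J (occurrence 2), the suffix after J is empty, so FOLLOW(J) ⊇ FOLLOW(E) = {$, a, e, h}. Thus FOLLOW(J) = {$, a, e, h}.
FOLLOW(B): in J->E B R R, B is followed by R R with FIRST {epsilon}; in J->E B R R, the suffix after B is nullable, so FOLLOW(B) ⊇ FOLLOW(J) = {$, a, e, h}. Thus FOLLOW(B) = {$, a, e, h}.
FOLLOW(R): in J->E B R R (occurrence 1), R is followed by R with FIRST {epsilon}; in J->E B R R (occurrence 1), the suffix after R is nullable, so FOLLOW(R) ⊇ FOLLOW(J) = {$, a, e, h}; in J->E B R R (occurrence 2), the suffix after R is empty, so FOLLOW(R) ⊇ FOLLOW(J) = {$, a, e, h}. Thus FOLLOW(R) = {$, a, e, h}.

{$, a, e, h}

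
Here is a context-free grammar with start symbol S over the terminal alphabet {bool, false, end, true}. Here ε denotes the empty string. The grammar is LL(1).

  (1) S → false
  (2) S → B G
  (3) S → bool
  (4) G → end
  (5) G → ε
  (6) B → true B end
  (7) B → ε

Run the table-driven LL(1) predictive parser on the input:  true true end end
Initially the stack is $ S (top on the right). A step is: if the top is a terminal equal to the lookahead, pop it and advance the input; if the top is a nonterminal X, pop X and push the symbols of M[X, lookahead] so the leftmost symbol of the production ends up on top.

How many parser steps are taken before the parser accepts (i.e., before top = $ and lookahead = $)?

9

step 1: stack=$ S  input=true true end end $  — expand S → B G
step 2: stack=$ G B  input=true true end end $  — expand B → true B end
step 3: stack=$ G end B true  input=true true end end $  — match true
step 4: stack=$ G end B  input=true end end $  — expand B → true B end
step 5: stack=$ G end end B true  input=true end end $  — match true
step 6: stack=$ G end end B  input=end end $  — expand B → ε
step 7: stack=$ G end end  input=end end $  — match end
step 8: stack=$ G end  input=end $  — match end
step 9: stack=$ G  input=$  — expand G → ε
Accept reached after 9 steps.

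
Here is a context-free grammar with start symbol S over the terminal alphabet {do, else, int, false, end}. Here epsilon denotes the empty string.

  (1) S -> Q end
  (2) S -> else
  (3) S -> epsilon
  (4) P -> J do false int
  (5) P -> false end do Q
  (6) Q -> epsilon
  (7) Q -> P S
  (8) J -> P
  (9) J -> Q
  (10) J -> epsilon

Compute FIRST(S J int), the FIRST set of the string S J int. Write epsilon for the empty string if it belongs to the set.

FIRST(S) = {epsilon, do, else, end, false}  (via Q end)
FIRST(P) = {do, false}  (via J do false int)
FIRST(Q) = {epsilon, do, false}  (via P S)
FIRST(J) = {epsilon, do, false}  (via P, Q)
FIRST(S J int): take FIRST of each symbol in turn, carrying on past any symbol whose FIRST contains epsilon; result {do, else, end, false, int}.

{do, else, end, false, int}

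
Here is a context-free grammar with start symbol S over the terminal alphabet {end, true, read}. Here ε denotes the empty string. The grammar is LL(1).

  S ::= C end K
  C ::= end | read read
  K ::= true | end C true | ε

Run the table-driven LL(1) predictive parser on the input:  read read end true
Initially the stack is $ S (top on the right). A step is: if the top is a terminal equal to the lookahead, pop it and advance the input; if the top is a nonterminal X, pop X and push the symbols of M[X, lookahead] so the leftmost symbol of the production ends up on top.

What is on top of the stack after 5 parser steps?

K

step 1: stack=$ S  input=read read end true $  — expand S ::= C end K
step 2: stack=$ K end C  input=read read end true $  — expand C ::= read read
step 3: stack=$ K end read read  input=read read end true $  — match read
step 4: stack=$ K end read  input=read end true $  — match read
step 5: stack=$ K end  input=end true $  — match end
Stack after step 5: $ K (top = K).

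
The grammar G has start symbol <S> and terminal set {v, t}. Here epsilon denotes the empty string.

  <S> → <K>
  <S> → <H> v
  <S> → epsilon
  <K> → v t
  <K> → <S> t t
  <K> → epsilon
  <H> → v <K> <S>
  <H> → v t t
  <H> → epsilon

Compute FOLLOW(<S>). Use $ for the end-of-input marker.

FIRST(<H>): from <H>→v <K> <S> we get {v}; from <H>→v t t we get {v}; from <H>→epsilon we get {epsilon}. So FIRST(<H>) = {epsilon, v}.
FIRST(<S>): from <S>→<K> we get {epsilon, t, v}; from <S>→<H> v we get {v}; from <S>→epsilon we get {epsilon}. So FIRST(<S>) = {epsilon, t, v}.
FIRST(<K>): from <K>→v t we get {v}; from <K>→<S> t t we get {t, v}; from <K>→epsilon we get {epsilon}. So FIRST(<K>) = {epsilon, t, v}.
FOLLOW(<S>) includes $ since <S> is the start symbol.
FOLLOW(<H>): in <S>→<H> v, <H> is followed by v with FIRST {v}. Thus FOLLOW(<H>) = {v}.
FOLLOW(<S>): in <K>→<S> t t, <S> is followed by t t with FIRST {t}; in <H>→v <K> <S>, the suffix after <S> is empty, so FOLLOW(<S>) ⊇ FOLLOW(<H>) = {v}. Thus FOLLOW(<S>) = {$, t, v}.
FOLLOW(<K>): in <S>→<K>, the suffix after <K> is empty, so FOLLOW(<K>) ⊇ FOLLOW(<S>) = {$, t, v}; in <H>→v <K> <S>, <K> is followed by <S> with FIRST {epsilon, t, v}; in <H>→v <K> <S>, the suffix after <K> is nullable, so FOLLOW(<K>) ⊇ FOLLOW(<H>) = {v}. Thus FOLLOW(<K>) = {$, t, v}.

{$, t, v}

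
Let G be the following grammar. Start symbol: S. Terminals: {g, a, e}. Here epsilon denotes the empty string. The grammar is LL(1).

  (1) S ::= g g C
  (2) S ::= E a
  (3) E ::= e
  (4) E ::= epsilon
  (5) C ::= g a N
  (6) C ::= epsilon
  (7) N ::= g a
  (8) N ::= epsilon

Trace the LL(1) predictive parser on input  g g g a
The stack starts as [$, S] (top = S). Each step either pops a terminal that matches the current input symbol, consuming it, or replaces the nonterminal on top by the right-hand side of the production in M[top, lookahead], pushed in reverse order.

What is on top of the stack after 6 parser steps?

step 1: stack=$ S  input=g g g a $  — expand S ::= g g C
step 2: stack=$ C g g  input=g g g a $  — match g
step 3: stack=$ C g  input=g g a $  — match g
step 4: stack=$ C  input=g a $  — expand C ::= g a N
step 5: stack=$ N a g  input=g a $  — match g
step 6: stack=$ N a  input=a $  — match a
Stack after step 6: $ N (top = N).

N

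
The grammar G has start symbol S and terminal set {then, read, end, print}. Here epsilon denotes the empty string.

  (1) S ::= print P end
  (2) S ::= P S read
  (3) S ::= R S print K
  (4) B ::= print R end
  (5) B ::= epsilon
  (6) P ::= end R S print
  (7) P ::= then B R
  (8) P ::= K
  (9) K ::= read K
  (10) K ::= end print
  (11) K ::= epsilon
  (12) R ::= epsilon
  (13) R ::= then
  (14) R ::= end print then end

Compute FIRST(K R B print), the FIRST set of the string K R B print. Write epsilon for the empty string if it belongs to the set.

{end, print, read, then}

FIRST(B) = {epsilon, print}
FIRST(K) = {epsilon, end, read}
FIRST(R) = {epsilon, end, then}
FIRST(P) = {epsilon, end, read, then}  (via K)
FIRST(S) = {end, print, read, then}  (via P S read, R S print K)
FIRST(K R B print): take FIRST of each symbol in turn, carrying on past any symbol whose FIRST contains epsilon; result {end, print, read, then}.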